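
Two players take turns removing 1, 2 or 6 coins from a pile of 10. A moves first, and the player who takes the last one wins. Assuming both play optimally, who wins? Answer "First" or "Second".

Mark each pile size as W (mover wins) or L (mover loses):
i:   0  1  2  3  4  5  6  7  8  9 10
     L  W  W  L  W  W  W  L  W  W  L
Position 10 is L, so the second player wins.

Second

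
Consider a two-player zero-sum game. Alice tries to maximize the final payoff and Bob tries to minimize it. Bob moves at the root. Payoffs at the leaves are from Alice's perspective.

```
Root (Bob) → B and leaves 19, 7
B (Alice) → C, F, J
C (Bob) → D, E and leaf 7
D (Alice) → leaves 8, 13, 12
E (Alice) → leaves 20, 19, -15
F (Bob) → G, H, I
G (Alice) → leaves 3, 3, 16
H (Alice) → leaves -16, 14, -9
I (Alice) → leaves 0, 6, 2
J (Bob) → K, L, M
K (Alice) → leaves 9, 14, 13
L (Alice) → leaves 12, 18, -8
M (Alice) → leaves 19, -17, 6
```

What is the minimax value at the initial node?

D (Alice): max(8, 13, 12) = 13
E (Alice): max(20, 19, -15) = 20
C (Bob): min(13, 20, 7) = 7
G (Alice): max(3, 3, 16) = 16
H (Alice): max(-16, 14, -9) = 14
I (Alice): max(0, 6, 2) = 6
F (Bob): min(16, 14, 6) = 6
K (Alice): max(9, 14, 13) = 14
L (Alice): max(12, 18, -8) = 18
M (Alice): max(19, -17, 6) = 19
J (Bob): min(14, 18, 19) = 14
B (Alice): max(7, 6, 14) = 14
Root (Bob): min(14, 19, 7) = 7

7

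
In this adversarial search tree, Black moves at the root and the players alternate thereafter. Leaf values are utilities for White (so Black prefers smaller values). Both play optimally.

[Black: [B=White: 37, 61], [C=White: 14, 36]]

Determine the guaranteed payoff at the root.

36

B (White): max(37, 61) = 61
C (White): max(14, 36) = 36
Root (Black): min(61, 36) = 36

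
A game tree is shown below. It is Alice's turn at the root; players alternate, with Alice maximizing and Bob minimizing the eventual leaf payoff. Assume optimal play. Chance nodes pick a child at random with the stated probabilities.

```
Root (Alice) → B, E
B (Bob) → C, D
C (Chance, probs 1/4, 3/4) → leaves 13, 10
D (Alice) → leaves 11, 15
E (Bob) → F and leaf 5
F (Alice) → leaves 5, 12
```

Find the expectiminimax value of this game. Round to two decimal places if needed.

10.75

C (Chance): 1/4·13 + 3/4·10 = 10.75
D (Alice): max(11, 15) = 15
B (Bob): min(10.75, 15) = 10.75
F (Alice): max(5, 12) = 12
E (Bob): min(12, 5) = 5
Root (Alice): max(10.75, 5) = 10.75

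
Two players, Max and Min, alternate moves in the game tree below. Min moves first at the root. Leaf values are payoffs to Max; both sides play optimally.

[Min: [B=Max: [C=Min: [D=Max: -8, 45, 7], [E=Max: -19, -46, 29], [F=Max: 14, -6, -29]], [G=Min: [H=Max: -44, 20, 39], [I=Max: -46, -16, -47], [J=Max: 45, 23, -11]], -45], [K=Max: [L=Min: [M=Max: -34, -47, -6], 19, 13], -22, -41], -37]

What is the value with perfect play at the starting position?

D (Max): max(-8, 45, 7) = 45
E (Max): max(-19, -46, 29) = 29
F (Max): max(14, -6, -29) = 14
C (Min): min(45, 29, 14) = 14
H (Max): max(-44, 20, 39) = 39
I (Max): max(-46, -16, -47) = -16
J (Max): max(45, 23, -11) = 45
G (Min): min(39, -16, 45) = -16
B (Max): max(14, -16, -45) = 14
M (Max): max(-34, -47, -6) = -6
L (Min): min(-6, 19, 13) = -6
K (Max): max(-6, -22, -41) = -6
Root (Min): min(14, -6, -37) = -37

-37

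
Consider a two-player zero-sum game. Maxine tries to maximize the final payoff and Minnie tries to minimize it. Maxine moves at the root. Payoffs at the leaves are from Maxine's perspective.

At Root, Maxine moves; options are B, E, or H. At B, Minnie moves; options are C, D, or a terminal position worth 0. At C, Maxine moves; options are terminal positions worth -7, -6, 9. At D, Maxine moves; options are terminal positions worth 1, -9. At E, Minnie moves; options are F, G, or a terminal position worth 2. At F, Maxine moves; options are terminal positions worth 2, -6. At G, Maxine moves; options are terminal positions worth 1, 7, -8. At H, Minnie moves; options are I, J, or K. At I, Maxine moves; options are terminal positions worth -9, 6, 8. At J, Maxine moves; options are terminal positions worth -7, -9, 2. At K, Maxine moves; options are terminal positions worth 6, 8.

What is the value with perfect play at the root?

2

C (Maxine): max(-7, -6, 9) = 9
D (Maxine): max(1, -9) = 1
B (Minnie): min(9, 1, 0) = 0
F (Maxine): max(2, -6) = 2
G (Maxine): max(1, 7, -8) = 7
E (Minnie): min(2, 7, 2) = 2
I (Maxine): max(-9, 6, 8) = 8
J (Maxine): max(-7, -9, 2) = 2
K (Maxine): max(6, 8) = 8
H (Minnie): min(8, 2, 8) = 2
Root (Maxine): max(0, 2, 2) = 2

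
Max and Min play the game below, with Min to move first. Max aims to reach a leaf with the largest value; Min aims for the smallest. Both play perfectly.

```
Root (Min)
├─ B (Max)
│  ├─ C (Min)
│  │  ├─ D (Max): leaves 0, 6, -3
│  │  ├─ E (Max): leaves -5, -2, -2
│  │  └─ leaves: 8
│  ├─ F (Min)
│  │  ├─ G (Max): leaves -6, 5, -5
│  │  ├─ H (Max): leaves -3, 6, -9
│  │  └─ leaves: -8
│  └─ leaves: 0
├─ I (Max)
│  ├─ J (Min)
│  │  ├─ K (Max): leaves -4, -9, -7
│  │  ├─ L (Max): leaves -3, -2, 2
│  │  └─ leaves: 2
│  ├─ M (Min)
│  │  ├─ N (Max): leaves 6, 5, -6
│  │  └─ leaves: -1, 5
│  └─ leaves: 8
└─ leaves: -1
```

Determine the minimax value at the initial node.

-1

D (Max): max(0, 6, -3) = 6
E (Max): max(-5, -2, -2) = -2
C (Min): min(6, -2, 8) = -2
G (Max): max(-6, 5, -5) = 5
H (Max): max(-3, 6, -9) = 6
F (Min): min(5, 6, -8) = -8
B (Max): max(-2, -8, 0) = 0
K (Max): max(-4, -9, -7) = -4
L (Max): max(-3, -2, 2) = 2
J (Min): min(-4, 2, 2) = -4
N (Max): max(6, 5, -6) = 6
M (Min): min(6, -1, 5) = -1
I (Max): max(-4, -1, 8) = 8
Root (Min): min(0, 8, -1) = -1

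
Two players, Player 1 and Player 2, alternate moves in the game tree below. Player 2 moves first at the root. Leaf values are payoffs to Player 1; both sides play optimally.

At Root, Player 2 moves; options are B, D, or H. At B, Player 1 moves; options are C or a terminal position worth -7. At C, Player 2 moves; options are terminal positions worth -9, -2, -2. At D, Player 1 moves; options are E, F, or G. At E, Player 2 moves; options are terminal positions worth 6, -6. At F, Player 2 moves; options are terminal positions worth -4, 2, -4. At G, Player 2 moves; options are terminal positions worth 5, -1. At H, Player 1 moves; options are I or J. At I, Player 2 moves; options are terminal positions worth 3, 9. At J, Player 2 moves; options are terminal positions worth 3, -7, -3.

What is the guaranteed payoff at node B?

-7

C: min(-9, -2, -2) = -9
B: max(-9, -7) = -7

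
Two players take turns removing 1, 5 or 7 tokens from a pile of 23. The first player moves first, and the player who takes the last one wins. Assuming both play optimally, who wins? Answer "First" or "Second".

First

Mark each pile size as W (mover wins) or L (mover loses):
i:   0  1  2  3  4  5  6  7  8  9 10 11 12 13 14 15 16 17 18 19 20 21 22 23
     L  W  L  W  L  W  L  W  L  W  L  W  L  W  L  W  L  W  L  W  L  W  L  W
Position 23 is W, so the first player wins.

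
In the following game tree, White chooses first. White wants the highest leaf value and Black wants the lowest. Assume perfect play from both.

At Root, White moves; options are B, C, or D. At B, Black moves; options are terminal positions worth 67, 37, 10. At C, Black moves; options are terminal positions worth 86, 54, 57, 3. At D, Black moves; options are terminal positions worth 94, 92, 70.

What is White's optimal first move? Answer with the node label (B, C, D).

B (Black): min(67, 37, 10) = 10
C (Black): min(86, 54, 57, 3) = 3
D (Black): min(94, 92, 70) = 70
Root (White): max(10, 3, 70) = 70
White picks the child with the highest value: D (value 70).

D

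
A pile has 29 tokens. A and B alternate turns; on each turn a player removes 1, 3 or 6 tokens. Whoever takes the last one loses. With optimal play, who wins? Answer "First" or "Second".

First

i:   0  1  2  3  4  5  6  7  8  9 10 11 12 13 14 15 16 17 18 19 20 21 22 23 24 25 26 27 28 29
     W  L  W  L  W  L  W  W  W  W  L  W  L  W  L  W  W  W  W  L  W  L  W  L  W  W  W  W  L  W
Position 29 is W, so the first player wins.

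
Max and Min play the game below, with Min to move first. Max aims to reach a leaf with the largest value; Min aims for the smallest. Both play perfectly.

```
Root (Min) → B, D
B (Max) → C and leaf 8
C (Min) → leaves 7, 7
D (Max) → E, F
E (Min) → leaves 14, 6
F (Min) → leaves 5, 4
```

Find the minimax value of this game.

6

C (Min): min(7, 7) = 7
B (Max): max(7, 8) = 8
E (Min): min(14, 6) = 6
F (Min): min(5, 4) = 4
D (Max): max(6, 4) = 6
Root (Min): min(8, 6) = 6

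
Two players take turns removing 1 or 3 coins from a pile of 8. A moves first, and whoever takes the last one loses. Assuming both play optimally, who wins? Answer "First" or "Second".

Mark each pile size as W (mover wins) or L (mover loses):
i:   0  1  2  3  4  5  6  7  8
     W  L  W  L  W  L  W  L  W
Position 8 is W, so the first player wins.

First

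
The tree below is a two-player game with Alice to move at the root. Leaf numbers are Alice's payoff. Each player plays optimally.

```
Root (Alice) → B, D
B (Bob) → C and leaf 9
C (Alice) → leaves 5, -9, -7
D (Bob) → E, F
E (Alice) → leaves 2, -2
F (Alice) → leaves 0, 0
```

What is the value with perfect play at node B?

5

C: max(5, -9, -7) = 5
B: min(5, 9) = 5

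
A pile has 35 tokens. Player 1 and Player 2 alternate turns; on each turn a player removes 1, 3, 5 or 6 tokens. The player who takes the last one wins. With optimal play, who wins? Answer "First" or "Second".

Second

i:   0  1  2  3  4  5  6  7  8  9 10 11 12 13 14 15 16 17 18 19 20 21 22 23 24 25 26 27 28 29 30 31 32 33 34 35
     L  W  L  W  L  W  W  W  W  W  W  L  W  L  W  L  W  W  W  W  W  W  L  W  L  W  L  W  W  W  W  W  W  L  W  L
Position 35 is L, so the second player wins.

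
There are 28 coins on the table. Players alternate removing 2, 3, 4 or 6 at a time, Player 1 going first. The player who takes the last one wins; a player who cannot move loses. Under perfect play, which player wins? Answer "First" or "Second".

Mark each pile size as W (mover wins) or L (mover loses):
i:   0  1  2  3  4  5  6  7  8  9 10 11 12 13 14 15 16 17 18 19 20 21 22 23 24 25 26 27 28
     L  L  W  W  W  W  W  W  L  L  W  W  W  W  W  W  L  L  W  W  W  W  W  W  L  L  W  W  W
Position 28 is W, so the first player wins.

First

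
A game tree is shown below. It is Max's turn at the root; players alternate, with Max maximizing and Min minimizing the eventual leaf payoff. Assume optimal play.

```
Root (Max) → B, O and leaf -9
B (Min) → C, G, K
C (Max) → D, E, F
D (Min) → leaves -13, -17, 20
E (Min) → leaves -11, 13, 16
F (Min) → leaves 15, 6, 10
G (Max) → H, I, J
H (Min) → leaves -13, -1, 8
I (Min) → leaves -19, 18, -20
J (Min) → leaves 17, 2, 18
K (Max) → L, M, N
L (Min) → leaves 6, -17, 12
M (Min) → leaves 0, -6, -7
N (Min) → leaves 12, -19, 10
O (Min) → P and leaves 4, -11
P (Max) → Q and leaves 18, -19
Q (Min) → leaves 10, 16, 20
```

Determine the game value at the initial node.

-7

D (Min): min(-13, -17, 20) = -17
E (Min): min(-11, 13, 16) = -11
F (Min): min(15, 6, 10) = 6
C (Max): max(-17, -11, 6) = 6
H (Min): min(-13, -1, 8) = -13
I (Min): min(-19, 18, -20) = -20
J (Min): min(17, 2, 18) = 2
G (Max): max(-13, -20, 2) = 2
L (Min): min(6, -17, 12) = -17
M (Min): min(0, -6, -7) = -7
N (Min): min(12, -19, 10) = -19
K (Max): max(-17, -7, -19) = -7
B (Min): min(6, 2, -7) = -7
Q (Min): min(10, 16, 20) = 10
P (Max): max(10, 18, -19) = 18
O (Min): min(18, 4, -11) = -11
Root (Max): max(-7, -11, -9) = -7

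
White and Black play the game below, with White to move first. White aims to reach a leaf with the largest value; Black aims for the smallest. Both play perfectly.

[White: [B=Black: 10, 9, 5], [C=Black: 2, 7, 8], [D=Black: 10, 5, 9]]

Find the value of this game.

5

B (Black): min(10, 9, 5) = 5
C (Black): min(2, 7, 8) = 2
D (Black): min(10, 5, 9) = 5
Root (White): max(5, 2, 5) = 5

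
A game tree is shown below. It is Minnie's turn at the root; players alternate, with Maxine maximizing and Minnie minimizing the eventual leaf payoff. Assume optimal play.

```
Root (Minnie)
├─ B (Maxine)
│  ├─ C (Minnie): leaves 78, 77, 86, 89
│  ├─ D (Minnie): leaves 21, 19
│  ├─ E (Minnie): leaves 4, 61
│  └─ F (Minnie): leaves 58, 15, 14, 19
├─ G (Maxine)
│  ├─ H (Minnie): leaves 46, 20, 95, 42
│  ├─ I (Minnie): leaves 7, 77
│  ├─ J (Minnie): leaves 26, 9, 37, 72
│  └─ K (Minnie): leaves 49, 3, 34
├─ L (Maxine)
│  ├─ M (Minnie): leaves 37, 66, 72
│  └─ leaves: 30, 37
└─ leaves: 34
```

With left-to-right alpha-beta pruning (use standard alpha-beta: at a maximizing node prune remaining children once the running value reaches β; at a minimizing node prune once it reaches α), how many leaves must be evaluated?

20

C [α=-∞,β=+∞]: v=77
D [α=77,β=+∞]: v=21 after child 1 ≤ α → α-cutoff, skip 1
E [α=77,β=+∞]: v=4 after child 1 ≤ α → α-cutoff, skip 1
F [α=77,β=+∞]: v=58 after child 1 ≤ α → α-cutoff, skip 3
B [α=-∞,β=+∞]: v=77
H [α=-∞,β=77]: v=20
I [α=20,β=77]: v=7 after child 1 ≤ α → α-cutoff, skip 1
J [α=20,β=77]: v=9 after child 2 ≤ α → α-cutoff, skip 2
K [α=20,β=77]: v=3 after child 2 ≤ α → α-cutoff, skip 1
G [α=-∞,β=77]: v=20
M [α=-∞,β=20]: v=37
L [α=-∞,β=20]: v=37 after child 1 ≥ β → β-cutoff, skip 2
Root [α=-∞,β=+∞]: v=20
Leaves evaluated: 20 of 31.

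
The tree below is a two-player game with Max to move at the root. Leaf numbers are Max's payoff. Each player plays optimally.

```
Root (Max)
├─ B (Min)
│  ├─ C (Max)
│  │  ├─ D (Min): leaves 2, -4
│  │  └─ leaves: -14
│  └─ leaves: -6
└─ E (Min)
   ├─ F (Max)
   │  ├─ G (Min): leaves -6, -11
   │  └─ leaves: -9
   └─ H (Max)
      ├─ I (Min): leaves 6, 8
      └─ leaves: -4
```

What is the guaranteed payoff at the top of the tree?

D (Min): min(2, -4) = -4
C (Max): max(-4, -14) = -4
B (Min): min(-4, -6) = -6
G (Min): min(-6, -11) = -11
F (Max): max(-11, -9) = -9
I (Min): min(6, 8) = 6
H (Max): max(6, -4) = 6
E (Min): min(-9, 6) = -9
Root (Max): max(-6, -9) = -6

-6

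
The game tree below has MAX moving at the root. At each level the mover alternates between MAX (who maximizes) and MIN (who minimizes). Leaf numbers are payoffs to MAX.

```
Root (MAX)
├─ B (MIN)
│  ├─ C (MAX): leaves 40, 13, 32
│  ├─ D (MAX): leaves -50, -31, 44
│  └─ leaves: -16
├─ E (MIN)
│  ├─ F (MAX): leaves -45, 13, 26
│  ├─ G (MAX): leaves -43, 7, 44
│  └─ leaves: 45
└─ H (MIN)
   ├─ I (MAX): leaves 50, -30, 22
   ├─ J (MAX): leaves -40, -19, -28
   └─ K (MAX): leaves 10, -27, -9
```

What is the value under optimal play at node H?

I: max(50, -30, 22) = 50
J: max(-40, -19, -28) = -19
K: max(10, -27, -9) = 10
H: min(50, -19, 10) = -19

-19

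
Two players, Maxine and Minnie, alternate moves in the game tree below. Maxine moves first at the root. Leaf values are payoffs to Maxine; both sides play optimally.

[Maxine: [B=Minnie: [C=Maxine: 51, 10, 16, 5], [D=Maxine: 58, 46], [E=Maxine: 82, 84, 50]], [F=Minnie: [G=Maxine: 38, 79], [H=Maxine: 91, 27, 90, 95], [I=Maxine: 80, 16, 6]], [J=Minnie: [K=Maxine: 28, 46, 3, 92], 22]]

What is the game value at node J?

22

K: max(28, 46, 3, 92) = 92
J: min(92, 22) = 22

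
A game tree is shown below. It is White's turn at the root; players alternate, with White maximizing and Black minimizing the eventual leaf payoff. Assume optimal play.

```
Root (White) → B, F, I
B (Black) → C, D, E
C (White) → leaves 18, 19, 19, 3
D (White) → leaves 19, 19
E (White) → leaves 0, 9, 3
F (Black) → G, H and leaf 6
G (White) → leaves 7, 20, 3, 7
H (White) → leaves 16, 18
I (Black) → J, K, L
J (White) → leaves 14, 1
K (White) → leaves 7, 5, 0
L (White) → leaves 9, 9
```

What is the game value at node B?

9

C: max(18, 19, 19, 3) = 19
D: max(19, 19) = 19
E: max(0, 9, 3) = 9
B: min(19, 19, 9) = 9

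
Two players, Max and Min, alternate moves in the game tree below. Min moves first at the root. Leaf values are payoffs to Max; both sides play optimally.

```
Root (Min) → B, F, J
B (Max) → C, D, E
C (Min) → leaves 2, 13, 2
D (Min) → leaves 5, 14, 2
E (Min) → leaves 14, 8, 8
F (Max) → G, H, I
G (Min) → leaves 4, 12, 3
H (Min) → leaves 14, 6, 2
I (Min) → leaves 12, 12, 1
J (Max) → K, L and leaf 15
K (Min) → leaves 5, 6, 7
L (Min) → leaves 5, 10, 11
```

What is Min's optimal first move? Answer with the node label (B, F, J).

C (Min): min(2, 13, 2) = 2
D (Min): min(5, 14, 2) = 2
E (Min): min(14, 8, 8) = 8
B (Max): max(2, 2, 8) = 8
G (Min): min(4, 12, 3) = 3
H (Min): min(14, 6, 2) = 2
I (Min): min(12, 12, 1) = 1
F (Max): max(3, 2, 1) = 3
K (Min): min(5, 6, 7) = 5
L (Min): min(5, 10, 11) = 5
J (Max): max(5, 5, 15) = 15
Root (Min): min(8, 3, 15) = 3
Min picks the child with the lowest value: F (value 3).

F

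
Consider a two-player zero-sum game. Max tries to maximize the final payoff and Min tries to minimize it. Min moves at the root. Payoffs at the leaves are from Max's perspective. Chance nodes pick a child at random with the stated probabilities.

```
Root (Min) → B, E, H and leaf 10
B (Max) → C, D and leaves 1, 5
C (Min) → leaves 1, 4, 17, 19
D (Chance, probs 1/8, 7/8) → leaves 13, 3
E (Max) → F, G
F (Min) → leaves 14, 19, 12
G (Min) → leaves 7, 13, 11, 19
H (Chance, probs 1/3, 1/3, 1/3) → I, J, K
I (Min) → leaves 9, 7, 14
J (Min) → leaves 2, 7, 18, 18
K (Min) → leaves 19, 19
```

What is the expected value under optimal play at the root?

C (Min): min(1, 4, 17, 19) = 1
D (Chance): 1/8·13 + 7/8·3 = 4.25
B (Max): max(1, 4.25, 1, 5) = 5
F (Min): min(14, 19, 12) = 12
G (Min): min(7, 13, 11, 19) = 7
E (Max): max(12, 7) = 12
I (Min): min(9, 7, 14) = 7
J (Min): min(2, 7, 18, 18) = 2
K (Min): min(19, 19) = 19
H (Chance): 1/3·7 + 1/3·2 + 1/3·19 = 9.33
Root (Min): min(5, 12, 9.33, 10) = 5

5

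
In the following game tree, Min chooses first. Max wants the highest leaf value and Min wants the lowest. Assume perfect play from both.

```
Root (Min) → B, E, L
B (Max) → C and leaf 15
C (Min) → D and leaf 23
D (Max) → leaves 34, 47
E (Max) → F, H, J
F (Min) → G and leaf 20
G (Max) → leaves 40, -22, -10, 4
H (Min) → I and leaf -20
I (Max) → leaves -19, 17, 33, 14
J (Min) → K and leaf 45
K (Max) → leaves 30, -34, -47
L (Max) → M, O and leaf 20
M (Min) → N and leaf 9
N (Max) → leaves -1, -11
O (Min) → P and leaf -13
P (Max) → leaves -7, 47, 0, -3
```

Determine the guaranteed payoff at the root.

20

D (Max): max(34, 47) = 47
C (Min): min(47, 23) = 23
B (Max): max(23, 15) = 23
G (Max): max(40, -22, -10, 4) = 40
F (Min): min(40, 20) = 20
I (Max): max(-19, 17, 33, 14) = 33
H (Min): min(33, -20) = -20
K (Max): max(30, -34, -47) = 30
J (Min): min(30, 45) = 30
E (Max): max(20, -20, 30) = 30
N (Max): max(-1, -11) = -1
M (Min): min(-1, 9) = -1
P (Max): max(-7, 47, 0, -3) = 47
O (Min): min(47, -13) = -13
L (Max): max(-1, -13, 20) = 20
Root (Min): min(23, 30, 20) = 20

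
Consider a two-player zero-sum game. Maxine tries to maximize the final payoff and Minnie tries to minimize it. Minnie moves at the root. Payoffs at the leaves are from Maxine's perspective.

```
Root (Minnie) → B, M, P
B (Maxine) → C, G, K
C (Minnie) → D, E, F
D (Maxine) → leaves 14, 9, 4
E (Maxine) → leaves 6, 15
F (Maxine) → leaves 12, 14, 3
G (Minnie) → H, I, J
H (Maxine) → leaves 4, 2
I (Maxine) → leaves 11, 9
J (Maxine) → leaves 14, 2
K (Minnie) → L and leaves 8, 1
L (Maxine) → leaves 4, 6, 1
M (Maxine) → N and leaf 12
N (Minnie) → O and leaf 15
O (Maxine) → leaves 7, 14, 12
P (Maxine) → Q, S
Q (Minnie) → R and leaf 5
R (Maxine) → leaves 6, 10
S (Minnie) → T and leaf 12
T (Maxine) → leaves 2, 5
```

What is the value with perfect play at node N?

14

O: max(7, 14, 12) = 14
N: min(14, 15) = 14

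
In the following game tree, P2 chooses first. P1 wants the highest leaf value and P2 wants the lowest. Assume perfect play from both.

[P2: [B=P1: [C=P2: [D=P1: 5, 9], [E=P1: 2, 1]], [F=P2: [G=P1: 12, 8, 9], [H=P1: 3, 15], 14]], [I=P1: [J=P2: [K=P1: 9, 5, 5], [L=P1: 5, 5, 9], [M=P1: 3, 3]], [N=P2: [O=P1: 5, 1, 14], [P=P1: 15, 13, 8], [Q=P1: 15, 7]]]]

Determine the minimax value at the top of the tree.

D (P1): max(5, 9) = 9
E (P1): max(2, 1) = 2
C (P2): min(9, 2) = 2
G (P1): max(12, 8, 9) = 12
H (P1): max(3, 15) = 15
F (P2): min(12, 15, 14) = 12
B (P1): max(2, 12) = 12
K (P1): max(9, 5, 5) = 9
L (P1): max(5, 5, 9) = 9
M (P1): max(3, 3) = 3
J (P2): min(9, 9, 3) = 3
O (P1): max(5, 1, 14) = 14
P (P1): max(15, 13, 8) = 15
Q (P1): max(15, 7) = 15
N (P2): min(14, 15, 15) = 14
I (P1): max(3, 14) = 14
Root (P2): min(12, 14) = 12

12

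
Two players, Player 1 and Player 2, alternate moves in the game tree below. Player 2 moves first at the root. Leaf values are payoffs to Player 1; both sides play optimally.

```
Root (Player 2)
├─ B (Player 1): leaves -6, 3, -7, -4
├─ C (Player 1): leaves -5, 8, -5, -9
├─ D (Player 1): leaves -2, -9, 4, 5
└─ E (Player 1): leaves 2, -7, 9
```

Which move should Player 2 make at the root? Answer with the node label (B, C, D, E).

B (Player 1): max(-6, 3, -7, -4) = 3
C (Player 1): max(-5, 8, -5, -9) = 8
D (Player 1): max(-2, -9, 4, 5) = 5
E (Player 1): max(2, -7, 9) = 9
Root (Player 2): min(3, 8, 5, 9) = 3
Player 2 picks the child with the lowest value: B (value 3).

B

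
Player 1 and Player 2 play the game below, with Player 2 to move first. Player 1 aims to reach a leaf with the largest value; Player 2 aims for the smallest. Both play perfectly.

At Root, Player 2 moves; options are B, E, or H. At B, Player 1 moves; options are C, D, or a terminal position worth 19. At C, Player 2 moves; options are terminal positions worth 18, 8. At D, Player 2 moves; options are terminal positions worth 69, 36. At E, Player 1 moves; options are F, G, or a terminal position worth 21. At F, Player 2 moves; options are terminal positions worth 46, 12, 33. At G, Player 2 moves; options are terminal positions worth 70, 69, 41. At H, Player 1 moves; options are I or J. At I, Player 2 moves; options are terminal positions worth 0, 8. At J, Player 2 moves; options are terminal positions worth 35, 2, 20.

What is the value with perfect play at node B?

36

C: min(18, 8) = 8
D: min(69, 36) = 36
B: max(8, 36, 19) = 36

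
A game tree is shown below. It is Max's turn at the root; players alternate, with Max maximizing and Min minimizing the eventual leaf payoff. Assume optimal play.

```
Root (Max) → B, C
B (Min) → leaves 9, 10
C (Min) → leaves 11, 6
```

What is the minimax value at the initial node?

9

B (Min): min(9, 10) = 9
C (Min): min(11, 6) = 6
Root (Max): max(9, 6) = 9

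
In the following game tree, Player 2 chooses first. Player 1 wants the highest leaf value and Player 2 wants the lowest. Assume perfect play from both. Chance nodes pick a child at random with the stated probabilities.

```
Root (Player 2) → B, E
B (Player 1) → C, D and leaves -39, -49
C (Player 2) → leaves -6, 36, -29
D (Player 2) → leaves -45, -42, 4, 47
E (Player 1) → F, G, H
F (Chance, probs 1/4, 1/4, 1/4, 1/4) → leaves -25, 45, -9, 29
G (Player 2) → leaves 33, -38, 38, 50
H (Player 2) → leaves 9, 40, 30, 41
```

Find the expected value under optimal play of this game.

-29

C (Player 2): min(-6, 36, -29) = -29
D (Player 2): min(-45, -42, 4, 47) = -45
B (Player 1): max(-29, -45, -39, -49) = -29
F (Chance): 1/4·-25 + 1/4·45 + 1/4·-9 + 1/4·29 = 10
G (Player 2): min(33, -38, 38, 50) = -38
H (Player 2): min(9, 40, 30, 41) = 9
E (Player 1): max(10, -38, 9) = 10
Root (Player 2): min(-29, 10) = -29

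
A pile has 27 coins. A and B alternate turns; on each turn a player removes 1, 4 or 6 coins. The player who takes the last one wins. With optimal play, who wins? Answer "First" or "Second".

Second

Mark each pile size as W (mover wins) or L (mover loses):
i:   0  1  2  3  4  5  6  7  8  9 10 11 12 13 14 15 16 17 18 19 20 21 22 23 24 25 26 27
     L  W  L  W  W  L  W  L  W  W  L  W  L  W  W  L  W  L  W  W  L  W  L  W  W  L  W  L
Position 27 is L, so the second player wins.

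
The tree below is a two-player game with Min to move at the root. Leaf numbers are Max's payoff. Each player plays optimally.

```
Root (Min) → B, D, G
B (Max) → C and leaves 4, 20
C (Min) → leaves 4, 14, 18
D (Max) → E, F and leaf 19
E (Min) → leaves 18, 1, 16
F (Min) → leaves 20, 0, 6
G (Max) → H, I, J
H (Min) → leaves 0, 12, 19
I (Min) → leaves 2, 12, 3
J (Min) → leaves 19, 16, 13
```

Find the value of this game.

13

C (Min): min(4, 14, 18) = 4
B (Max): max(4, 4, 20) = 20
E (Min): min(18, 1, 16) = 1
F (Min): min(20, 0, 6) = 0
D (Max): max(1, 0, 19) = 19
H (Min): min(0, 12, 19) = 0
I (Min): min(2, 12, 3) = 2
J (Min): min(19, 16, 13) = 13
G (Max): max(0, 2, 13) = 13
Root (Min): min(20, 19, 13) = 13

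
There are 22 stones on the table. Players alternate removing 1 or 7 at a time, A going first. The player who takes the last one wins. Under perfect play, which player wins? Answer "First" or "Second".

Second

Compute winning (W) and losing (L) positions by backward induction:
i:   0  1  2  3  4  5  6  7  8  9 10 11 12 13 14 15 16 17 18 19 20 21 22
     L  W  L  W  L  W  L  W  L  W  L  W  L  W  L  W  L  W  L  W  L  W  L
Position 22 is L, so the second player wins.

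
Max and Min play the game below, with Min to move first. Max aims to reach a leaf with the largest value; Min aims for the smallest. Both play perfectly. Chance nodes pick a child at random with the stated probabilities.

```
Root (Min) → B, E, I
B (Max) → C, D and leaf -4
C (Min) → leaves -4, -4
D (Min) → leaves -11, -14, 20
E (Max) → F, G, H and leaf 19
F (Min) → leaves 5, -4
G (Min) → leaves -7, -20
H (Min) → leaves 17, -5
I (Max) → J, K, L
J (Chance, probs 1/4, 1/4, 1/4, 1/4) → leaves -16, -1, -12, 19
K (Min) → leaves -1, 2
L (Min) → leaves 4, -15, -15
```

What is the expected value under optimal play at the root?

-4

C (Min): min(-4, -4) = -4
D (Min): min(-11, -14, 20) = -14
B (Max): max(-4, -14, -4) = -4
F (Min): min(5, -4) = -4
G (Min): min(-7, -20) = -20
H (Min): min(17, -5) = -5
E (Max): max(-4, -20, -5, 19) = 19
J (Chance): 1/4·-16 + 1/4·-1 + 1/4·-12 + 1/4·19 = -2.5
K (Min): min(-1, 2) = -1
L (Min): min(4, -15, -15) = -15
I (Max): max(-2.5, -1, -15) = -1
Root (Min): min(-4, 19, -1) = -4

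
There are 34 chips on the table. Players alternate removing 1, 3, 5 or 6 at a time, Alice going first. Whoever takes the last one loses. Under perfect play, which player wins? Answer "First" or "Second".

W/L table (W = player to move can force a win):
i:   0  1  2  3  4  5  6  7  8  9 10 11 12 13 14 15 16 17 18 19 20 21 22 23 24 25 26 27 28 29 30 31 32 33 34
     W  L  W  L  W  L  W  W  W  W  W  W  L  W  L  W  L  W  W  W  W  W  W  L  W  L  W  L  W  W  W  W  W  W  L
Position 34 is L, so the second player wins.

Second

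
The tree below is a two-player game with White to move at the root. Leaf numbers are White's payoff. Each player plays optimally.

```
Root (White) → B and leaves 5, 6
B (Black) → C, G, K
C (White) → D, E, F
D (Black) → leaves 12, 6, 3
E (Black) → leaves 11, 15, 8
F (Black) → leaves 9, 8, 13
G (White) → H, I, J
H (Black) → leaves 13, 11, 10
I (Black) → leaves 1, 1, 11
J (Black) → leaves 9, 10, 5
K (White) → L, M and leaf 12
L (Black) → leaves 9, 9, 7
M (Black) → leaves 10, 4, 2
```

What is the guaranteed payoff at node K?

L: min(9, 9, 7) = 7
M: min(10, 4, 2) = 2
K: max(7, 2, 12) = 12

12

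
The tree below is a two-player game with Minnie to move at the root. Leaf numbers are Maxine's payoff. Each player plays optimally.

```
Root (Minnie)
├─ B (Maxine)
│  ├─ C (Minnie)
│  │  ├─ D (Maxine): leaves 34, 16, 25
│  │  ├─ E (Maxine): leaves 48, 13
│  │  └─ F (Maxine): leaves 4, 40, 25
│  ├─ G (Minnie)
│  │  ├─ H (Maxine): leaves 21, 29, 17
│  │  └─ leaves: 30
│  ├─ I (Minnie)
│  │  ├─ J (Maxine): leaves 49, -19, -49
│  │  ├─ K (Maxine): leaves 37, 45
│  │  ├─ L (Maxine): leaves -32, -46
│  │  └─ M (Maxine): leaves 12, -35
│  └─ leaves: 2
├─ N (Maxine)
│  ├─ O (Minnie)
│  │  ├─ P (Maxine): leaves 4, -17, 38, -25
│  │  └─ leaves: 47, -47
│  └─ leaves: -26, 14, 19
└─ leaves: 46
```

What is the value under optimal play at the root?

D (Maxine): max(34, 16, 25) = 34
E (Maxine): max(48, 13) = 48
F (Maxine): max(4, 40, 25) = 40
C (Minnie): min(34, 48, 40) = 34
H (Maxine): max(21, 29, 17) = 29
G (Minnie): min(29, 30) = 29
J (Maxine): max(49, -19, -49) = 49
K (Maxine): max(37, 45) = 45
L (Maxine): max(-32, -46) = -32
M (Maxine): max(12, -35) = 12
I (Minnie): min(49, 45, -32, 12) = -32
B (Maxine): max(34, 29, -32, 2) = 34
P (Maxine): max(4, -17, 38, -25) = 38
O (Minnie): min(38, 47, -47) = -47
N (Maxine): max(-47, -26, 14, 19) = 19
Root (Minnie): min(34, 19, 46) = 19

19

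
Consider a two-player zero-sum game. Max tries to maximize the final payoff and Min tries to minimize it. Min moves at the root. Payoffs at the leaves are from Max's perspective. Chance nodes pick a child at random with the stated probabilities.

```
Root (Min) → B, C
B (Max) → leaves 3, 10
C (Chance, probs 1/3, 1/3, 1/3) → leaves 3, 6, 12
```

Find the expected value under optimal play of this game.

B (Max): max(3, 10) = 10
C (Chance): 1/3·3 + 1/3·6 + 1/3·12 = 7
Root (Min): min(10, 7) = 7

7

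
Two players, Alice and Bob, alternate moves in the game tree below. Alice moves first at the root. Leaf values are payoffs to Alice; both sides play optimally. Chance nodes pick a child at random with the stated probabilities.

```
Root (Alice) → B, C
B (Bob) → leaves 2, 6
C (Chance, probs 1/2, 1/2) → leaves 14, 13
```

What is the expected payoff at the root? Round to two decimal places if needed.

13.5

B (Bob): min(2, 6) = 2
C (Chance): 1/2·14 + 1/2·13 = 13.5
Root (Alice): max(2, 13.5) = 13.5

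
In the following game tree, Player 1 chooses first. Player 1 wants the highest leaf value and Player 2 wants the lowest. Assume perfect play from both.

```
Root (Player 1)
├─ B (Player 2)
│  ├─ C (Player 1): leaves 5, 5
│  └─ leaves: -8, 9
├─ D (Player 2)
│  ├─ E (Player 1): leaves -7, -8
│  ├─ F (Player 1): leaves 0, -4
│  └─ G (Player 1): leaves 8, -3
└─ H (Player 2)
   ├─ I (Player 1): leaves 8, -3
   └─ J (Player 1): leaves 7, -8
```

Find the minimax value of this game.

7

C (Player 1): max(5, 5) = 5
B (Player 2): min(5, -8, 9) = -8
E (Player 1): max(-7, -8) = -7
F (Player 1): max(0, -4) = 0
G (Player 1): max(8, -3) = 8
D (Player 2): min(-7, 0, 8) = -7
I (Player 1): max(8, -3) = 8
J (Player 1): max(7, -8) = 7
H (Player 2): min(8, 7) = 7
Root (Player 1): max(-8, -7, 7) = 7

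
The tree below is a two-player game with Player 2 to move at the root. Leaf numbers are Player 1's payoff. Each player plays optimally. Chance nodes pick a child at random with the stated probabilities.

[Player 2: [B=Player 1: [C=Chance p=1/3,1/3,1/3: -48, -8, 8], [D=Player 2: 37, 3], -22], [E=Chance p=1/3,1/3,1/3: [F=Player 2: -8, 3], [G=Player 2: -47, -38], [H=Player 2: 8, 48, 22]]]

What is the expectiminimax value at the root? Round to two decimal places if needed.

-15.67

C (Chance): 1/3·-48 + 1/3·-8 + 1/3·8 = -16
D (Player 2): min(37, 3) = 3
B (Player 1): max(-16, 3, -22) = 3
F (Player 2): min(-8, 3) = -8
G (Player 2): min(-47, -38) = -47
H (Player 2): min(8, 48, 22) = 8
E (Chance): 1/3·-8 + 1/3·-47 + 1/3·8 = -15.67
Root (Player 2): min(3, -15.67) = -15.67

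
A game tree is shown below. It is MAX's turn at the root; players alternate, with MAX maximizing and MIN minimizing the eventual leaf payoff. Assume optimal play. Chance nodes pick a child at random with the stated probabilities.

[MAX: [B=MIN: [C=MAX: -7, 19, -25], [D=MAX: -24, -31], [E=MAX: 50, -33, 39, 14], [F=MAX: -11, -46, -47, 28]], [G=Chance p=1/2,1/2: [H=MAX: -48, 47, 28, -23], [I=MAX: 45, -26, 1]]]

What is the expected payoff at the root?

46

C (MAX): max(-7, 19, -25) = 19
D (MAX): max(-24, -31) = -24
E (MAX): max(50, -33, 39, 14) = 50
F (MAX): max(-11, -46, -47, 28) = 28
B (MIN): min(19, -24, 50, 28) = -24
H (MAX): max(-48, 47, 28, -23) = 47
I (MAX): max(45, -26, 1) = 45
G (Chance): 1/2·47 + 1/2·45 = 46
Root (MAX): max(-24, 46) = 46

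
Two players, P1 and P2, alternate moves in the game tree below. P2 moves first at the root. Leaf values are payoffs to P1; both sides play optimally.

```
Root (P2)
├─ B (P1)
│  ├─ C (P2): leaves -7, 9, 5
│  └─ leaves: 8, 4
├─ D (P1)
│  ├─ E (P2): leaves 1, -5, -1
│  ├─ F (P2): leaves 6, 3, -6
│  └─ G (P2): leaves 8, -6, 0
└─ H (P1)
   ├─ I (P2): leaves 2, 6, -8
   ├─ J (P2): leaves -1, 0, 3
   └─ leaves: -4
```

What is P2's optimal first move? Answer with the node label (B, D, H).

C (P2): min(-7, 9, 5) = -7
B (P1): max(-7, 8, 4) = 8
E (P2): min(1, -5, -1) = -5
F (P2): min(6, 3, -6) = -6
G (P2): min(8, -6, 0) = -6
D (P1): max(-5, -6, -6) = -5
I (P2): min(2, 6, -8) = -8
J (P2): min(-1, 0, 3) = -1
H (P1): max(-8, -1, -4) = -1
Root (P2): min(8, -5, -1) = -5
P2 picks the child with the lowest value: D (value -5).

D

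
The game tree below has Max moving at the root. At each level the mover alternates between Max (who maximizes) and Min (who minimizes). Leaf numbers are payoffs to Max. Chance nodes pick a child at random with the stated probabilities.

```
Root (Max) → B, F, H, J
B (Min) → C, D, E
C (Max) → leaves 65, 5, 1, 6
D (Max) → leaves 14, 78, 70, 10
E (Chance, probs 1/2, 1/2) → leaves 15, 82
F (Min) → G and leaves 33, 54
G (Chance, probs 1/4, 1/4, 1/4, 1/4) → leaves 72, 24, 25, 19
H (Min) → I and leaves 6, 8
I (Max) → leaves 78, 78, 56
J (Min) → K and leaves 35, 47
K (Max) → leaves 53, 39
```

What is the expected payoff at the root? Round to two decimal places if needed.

C (Max): max(65, 5, 1, 6) = 65
D (Max): max(14, 78, 70, 10) = 78
E (Chance): 1/2·15 + 1/2·82 = 48.5
B (Min): min(65, 78, 48.5) = 48.5
G (Chance): 1/4·72 + 1/4·24 + 1/4·25 + 1/4·19 = 35
F (Min): min(35, 33, 54) = 33
I (Max): max(78, 78, 56) = 78
H (Min): min(78, 6, 8) = 6
K (Max): max(53, 39) = 53
J (Min): min(53, 35, 47) = 35
Root (Max): max(48.5, 33, 6, 35) = 48.5

48.5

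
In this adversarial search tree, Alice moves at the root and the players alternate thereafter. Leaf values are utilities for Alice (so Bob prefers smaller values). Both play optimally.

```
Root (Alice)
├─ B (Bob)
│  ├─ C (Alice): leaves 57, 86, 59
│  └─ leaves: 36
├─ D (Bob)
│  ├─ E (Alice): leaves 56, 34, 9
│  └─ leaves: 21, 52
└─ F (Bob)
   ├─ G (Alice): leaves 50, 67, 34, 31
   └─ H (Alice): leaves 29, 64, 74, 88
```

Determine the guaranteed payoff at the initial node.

67

C (Alice): max(57, 86, 59) = 86
B (Bob): min(86, 36) = 36
E (Alice): max(56, 34, 9) = 56
D (Bob): min(56, 21, 52) = 21
G (Alice): max(50, 67, 34, 31) = 67
H (Alice): max(29, 64, 74, 88) = 88
F (Bob): min(67, 88) = 67
Root (Alice): max(36, 21, 67) = 67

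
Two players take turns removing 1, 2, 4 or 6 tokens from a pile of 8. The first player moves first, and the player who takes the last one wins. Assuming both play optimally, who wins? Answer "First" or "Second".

Second

i:   0  1  2  3  4  5  6  7  8
     L  W  W  L  W  W  W  W  L
Position 8 is L, so the second player wins.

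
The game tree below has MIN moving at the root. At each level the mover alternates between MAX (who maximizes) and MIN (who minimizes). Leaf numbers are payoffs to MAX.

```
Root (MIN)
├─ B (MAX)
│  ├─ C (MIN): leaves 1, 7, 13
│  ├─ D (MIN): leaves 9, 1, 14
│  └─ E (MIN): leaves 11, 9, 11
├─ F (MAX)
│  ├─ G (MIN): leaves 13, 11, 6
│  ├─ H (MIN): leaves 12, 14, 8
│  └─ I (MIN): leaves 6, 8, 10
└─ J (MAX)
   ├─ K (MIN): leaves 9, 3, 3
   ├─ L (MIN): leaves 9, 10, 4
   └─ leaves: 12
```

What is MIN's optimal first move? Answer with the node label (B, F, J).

C (MIN): min(1, 7, 13) = 1
D (MIN): min(9, 1, 14) = 1
E (MIN): min(11, 9, 11) = 9
B (MAX): max(1, 1, 9) = 9
G (MIN): min(13, 11, 6) = 6
H (MIN): min(12, 14, 8) = 8
I (MIN): min(6, 8, 10) = 6
F (MAX): max(6, 8, 6) = 8
K (MIN): min(9, 3, 3) = 3
L (MIN): min(9, 10, 4) = 4
J (MAX): max(3, 4, 12) = 12
Root (MIN): min(9, 8, 12) = 8
MIN picks the child with the lowest value: F (value 8).

F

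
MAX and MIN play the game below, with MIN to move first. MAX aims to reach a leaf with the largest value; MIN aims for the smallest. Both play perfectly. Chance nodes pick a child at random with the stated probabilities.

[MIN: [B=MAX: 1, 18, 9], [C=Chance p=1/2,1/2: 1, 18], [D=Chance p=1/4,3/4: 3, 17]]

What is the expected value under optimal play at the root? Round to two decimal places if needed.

B (MAX): max(1, 18, 9) = 18
C (Chance): 1/2·1 + 1/2·18 = 9.5
D (Chance): 1/4·3 + 3/4·17 = 13.5
Root (MIN): min(18, 9.5, 13.5) = 9.5

9.5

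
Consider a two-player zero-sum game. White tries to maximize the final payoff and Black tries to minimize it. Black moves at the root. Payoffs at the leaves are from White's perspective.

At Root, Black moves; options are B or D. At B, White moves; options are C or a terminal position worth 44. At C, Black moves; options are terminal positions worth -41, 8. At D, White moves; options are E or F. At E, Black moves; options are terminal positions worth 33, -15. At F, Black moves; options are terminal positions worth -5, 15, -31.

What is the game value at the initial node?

-15

C (Black): min(-41, 8) = -41
B (White): max(-41, 44) = 44
E (Black): min(33, -15) = -15
F (Black): min(-5, 15, -31) = -31
D (White): max(-15, -31) = -15
Root (Black): min(44, -15) = -15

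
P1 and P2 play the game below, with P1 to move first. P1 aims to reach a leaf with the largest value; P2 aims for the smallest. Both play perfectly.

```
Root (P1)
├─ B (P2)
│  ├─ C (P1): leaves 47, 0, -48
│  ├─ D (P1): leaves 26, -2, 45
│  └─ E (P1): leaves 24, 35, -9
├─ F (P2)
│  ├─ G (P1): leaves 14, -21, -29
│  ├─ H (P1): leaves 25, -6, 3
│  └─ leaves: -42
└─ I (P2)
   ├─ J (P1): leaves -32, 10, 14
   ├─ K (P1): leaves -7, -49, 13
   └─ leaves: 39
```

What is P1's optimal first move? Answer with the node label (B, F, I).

B

C (P1): max(47, 0, -48) = 47
D (P1): max(26, -2, 45) = 45
E (P1): max(24, 35, -9) = 35
B (P2): min(47, 45, 35) = 35
G (P1): max(14, -21, -29) = 14
H (P1): max(25, -6, 3) = 25
F (P2): min(14, 25, -42) = -42
J (P1): max(-32, 10, 14) = 14
K (P1): max(-7, -49, 13) = 13
I (P2): min(14, 13, 39) = 13
Root (P1): max(35, -42, 13) = 35
P1 picks the child with the highest value: B (value 35).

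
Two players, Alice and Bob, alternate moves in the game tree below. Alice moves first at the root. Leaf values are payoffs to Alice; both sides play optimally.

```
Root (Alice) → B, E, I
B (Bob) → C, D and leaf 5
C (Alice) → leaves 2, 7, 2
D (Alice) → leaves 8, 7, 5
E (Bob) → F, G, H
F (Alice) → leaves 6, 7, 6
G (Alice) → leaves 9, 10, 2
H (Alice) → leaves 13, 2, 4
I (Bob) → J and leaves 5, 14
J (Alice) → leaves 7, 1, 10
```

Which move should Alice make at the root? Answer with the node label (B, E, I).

E

C (Alice): max(2, 7, 2) = 7
D (Alice): max(8, 7, 5) = 8
B (Bob): min(7, 8, 5) = 5
F (Alice): max(6, 7, 6) = 7
G (Alice): max(9, 10, 2) = 10
H (Alice): max(13, 2, 4) = 13
E (Bob): min(7, 10, 13) = 7
J (Alice): max(7, 1, 10) = 10
I (Bob): min(10, 5, 14) = 5
Root (Alice): max(5, 7, 5) = 7
Alice picks the child with the highest value: E (value 7).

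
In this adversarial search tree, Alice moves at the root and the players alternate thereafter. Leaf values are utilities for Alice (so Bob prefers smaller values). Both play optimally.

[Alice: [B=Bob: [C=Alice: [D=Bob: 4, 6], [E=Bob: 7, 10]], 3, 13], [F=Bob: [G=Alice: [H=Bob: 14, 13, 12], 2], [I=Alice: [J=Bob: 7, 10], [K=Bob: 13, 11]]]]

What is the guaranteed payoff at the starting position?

D (Bob): min(4, 6) = 4
E (Bob): min(7, 10) = 7
C (Alice): max(4, 7) = 7
B (Bob): min(7, 3, 13) = 3
H (Bob): min(14, 13, 12) = 12
G (Alice): max(12, 2) = 12
J (Bob): min(7, 10) = 7
K (Bob): min(13, 11) = 11
I (Alice): max(7, 11) = 11
F (Bob): min(12, 11) = 11
Root (Alice): max(3, 11) = 11

11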